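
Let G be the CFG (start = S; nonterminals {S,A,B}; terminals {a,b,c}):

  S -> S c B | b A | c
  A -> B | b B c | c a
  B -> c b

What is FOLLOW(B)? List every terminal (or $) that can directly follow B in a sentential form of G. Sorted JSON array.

FIRST sets, iterate to fixpoint:
[1]
  A via A→b B c: +{b}
  A via A→c a: +{c}
  B via B→c b: +{c}
  S via S→b A: +{b}
  S via S→c: +{c}
  FIRST(S)={b,c}  FIRST(A)={b,c}  FIRST(B)={c}
[2] done
  FIRST(S)={b,c}  FIRST(A)={b,c}  FIRST(B)={c}

FOLLOW sets:
initialize: $ ∈ FOLLOW(S)
round 1:
  A→b B c: FOLLOW(B) ⊇ FIRST(c) = {c}; new: +{c}
  S→S c B: FOLLOW(S) ⊇ FIRST(c) = {c}; new: +{c}
  S→S c B: FOLLOW(B) ⊇ FOLLOW(S) ⊇ {$,c}; new: +{$}
  S→b A: FOLLOW(A) ⊇ FOLLOW(S) ⊇ {$,c}; new: +{$,c}
  FOLLOW(S)={$,c}  FOLLOW(A)={$,c}  FOLLOW(B)={$,c}
round 2: (stable)
  FOLLOW(S)={$,c}  FOLLOW(A)={$,c}  FOLLOW(B)={$,c}

FOLLOW(B) = ["$", "c"]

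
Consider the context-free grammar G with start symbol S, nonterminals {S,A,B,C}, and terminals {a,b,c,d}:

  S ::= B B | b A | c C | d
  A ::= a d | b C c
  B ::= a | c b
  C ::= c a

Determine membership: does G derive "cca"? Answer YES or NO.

CNF form of G:
  S -> B B | T2 A | T3 C | d
  A -> T0 T1 | T2 X4
  B -> T3 T2 | a
  C -> T3 T0
  T0 -> a
  T1 -> d
  T2 -> b
  T3 -> c
  X4 -> C T3

Fill CYK table bottom-up:
  cell(0,0) c: {T3}  orig:{}
  cell(1,1) c: {T3}  orig:{}
  cell(2,2) a: {B,T0}  orig:{B}
  cell(0,1) cc: ∅
  cell(1,2) ca: {C}
  cell(0,2) cca: {S}

S ∈ T[0,2] ⇒ YES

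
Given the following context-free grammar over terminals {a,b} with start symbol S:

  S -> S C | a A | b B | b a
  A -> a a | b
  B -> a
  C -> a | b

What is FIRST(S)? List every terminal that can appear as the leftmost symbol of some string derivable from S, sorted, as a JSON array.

Compute FIRST by fixpoint:
iter 1:
  A via A→a a: +{a}
  A via A→b: +{b}
  B via B→a: +{a}
  C via C→a: +{a}
  C via C→b: +{b}
  S via S→a A: +{a}
  S via S→b B: +{b}
  FIRST[S]={a,b}  FIRST[A]={a,b}  FIRST[B]={a}  FIRST[C]={a,b}
iter 2: (stable)
  FIRST[S]={a,b}  FIRST[A]={a,b}  FIRST[B]={a}  FIRST[C]={a,b}

FIRST(S) = ["a", "b"]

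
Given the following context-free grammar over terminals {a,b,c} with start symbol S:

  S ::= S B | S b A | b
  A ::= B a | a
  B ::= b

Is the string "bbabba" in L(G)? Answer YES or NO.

Convert to CNF:
  S -> S B | S X2 | b
  A -> B T0 | a
  B -> b
  T0 -> a
  T1 -> b
  X2 -> T1 A

Fill CYK table bottom-up:
  [0..0]={B,S,T1}  "b"  orig:{B,S}
  [1..1]={B,S,T1}  "b"  orig:{B,S}
  [2..2]={A,T0}  "a"  orig:{A}
  [3..3]={B,S,T1}  "b"  orig:{B,S}
  [4..4]={B,S,T1}  "b"  orig:{B,S}
  [5..5]={A,T0}  "a"  orig:{A}
  [0..1]={S}  "bb"
  [1..2]={A,X2}  "ba"  orig:{A}
  [2..3]=∅  "ab"
  [3..4]={S}  "bb"
  [4..5]={A,X2}  "ba"  orig:{A}
  [0..2]={S,X2}  "bba"  orig:{S}
  [1..3]=∅  "bab"
  [2..4]=∅  "abb"
  [3..5]={S,X2}  "bba"  orig:{S}
  [0..3]={S}  "bbab"
  [1..4]=∅  "babb"
  [2..5]=∅  "abba"
  [0..4]={S}  "bbabb"
  [1..5]=∅  "babba"
  [0..5]={S}  "bbabba"

S ∈ T[0,5] ⇒ YES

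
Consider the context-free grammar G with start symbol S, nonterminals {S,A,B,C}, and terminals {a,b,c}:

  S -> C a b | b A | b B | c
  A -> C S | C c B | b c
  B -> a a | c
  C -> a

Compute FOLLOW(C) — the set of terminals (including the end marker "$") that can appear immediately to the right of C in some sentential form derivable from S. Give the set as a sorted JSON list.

Compute FIRST by fixpoint:
[1]
  A via A→b c: +{b}
  B via B→a a: +{a}
  B via B→c: +{c}
  C via C→a: +{a}
  S via S→C a b: +{a}
  S via S→b A: +{b}
  S via S→c: +{c}
  FIRST(S)={a,b,c}  FIRST(A)={b}  FIRST(B)={a,c}  FIRST(C)={a}
[2]
  A via A→C S: +{a}
  FIRST(S)={a,b,c}  FIRST(A)={a,b}  FIRST(B)={a,c}  FIRST(C)={a}
[3] — fixpoint
  FIRST(S)={a,b,c}  FIRST(A)={a,b}  FIRST(B)={a,c}  FIRST(C)={a}

FOLLOW iteration:
seed FOLLOW(S) with $
pass 1:
  A→C S: FOLLOW(C) ⊇ FIRST(S) = {a,b,c}; new: +{a,b,c}
  S→b A: FOLLOW(A) ⊇ FOLLOW(S) ⊇ {$}; new: +{$}
  S→b B: FOLLOW(B) ⊇ FOLLOW(S) ⊇ {$}; new: +{$}
  FOLLOW(S)={$}  FOLLOW(A)={$}  FOLLOW(B)={$}  FOLLOW(C)={a,b,c}
pass 2: — fixpoint
  FOLLOW(S)={$}  FOLLOW(A)={$}  FOLLOW(B)={$}  FOLLOW(C)={a,b,c}

FOLLOW(C) = ["a", "b", "c"]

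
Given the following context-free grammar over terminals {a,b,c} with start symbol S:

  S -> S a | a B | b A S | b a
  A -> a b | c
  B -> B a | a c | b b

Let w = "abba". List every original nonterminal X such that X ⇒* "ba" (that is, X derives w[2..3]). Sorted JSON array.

CNF form of G:
  S -> S T0 | T0 B | T1 T0 | T1 X3
  A -> T0 T1 | c
  B -> B T0 | T0 T2 | T1 T1
  T0 -> a
  T1 -> b
  T2 -> c
  X3 -> A S

Fill CYK table bottom-up (cells [i..j] with 2 ≤ i ≤ j ≤ 3 only):
  cell(2,2) b: {T1}  orig:{}
  cell(3,3) a: {T0}  orig:{}
  cell(2,3) ba: {S}

Original NTs in T[2,3] deriving "ba": ["S"]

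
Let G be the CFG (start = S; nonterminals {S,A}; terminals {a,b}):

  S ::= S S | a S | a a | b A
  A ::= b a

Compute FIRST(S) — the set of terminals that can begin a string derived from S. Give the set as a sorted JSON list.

FIRST iteration:
round 1:
  A via A→b a: +{b}
  S via S→a S: +{a}
  S via S→b A: +{b}
  FIRST(S)={a,b}  FIRST(A)={b}
round 2: (no change)
  FIRST(S)={a,b}  FIRST(A)={b}

FIRST(S) = ["a", "b"]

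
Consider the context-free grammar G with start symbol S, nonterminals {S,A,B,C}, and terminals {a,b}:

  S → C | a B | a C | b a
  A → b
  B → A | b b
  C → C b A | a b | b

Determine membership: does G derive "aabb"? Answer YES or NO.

CNF form of G:
  S -> C X3 | T0 T1 | T1 B | T1 C | T1 T0 | b
  A -> b
  B -> T0 T0 | b
  C -> C X2 | T1 T0 | b
  T0 -> b
  T1 -> a
  X2 -> T0 A
  X3 -> T0 A

Fill CYK table bottom-up:
  T[0,0] 'a' = {T1}  orig:{}
  T[1,1] 'a' = {T1}  orig:{}
  T[2,2] 'b' = {A,B,C,S,T0}  orig:{A,B,C,S}
  T[3,3] 'b' = {A,B,C,S,T0}  orig:{A,B,C,S}
  T[0,1] 'aa' = ∅
  T[1,2] 'ab' = {C,S}
  T[2,3] 'bb' = {B,X2,X3}  orig:{B}
  T[0,2] 'aab' = {S}
  T[1,3] 'abb' = {S}
  T[0,3] 'aabb' = ∅

S ∉ T[0,3] ⇒ NO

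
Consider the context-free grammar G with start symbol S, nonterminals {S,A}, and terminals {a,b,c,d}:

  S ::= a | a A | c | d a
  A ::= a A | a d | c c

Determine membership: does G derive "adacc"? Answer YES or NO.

CNF form of G:
  S -> T0 A | T1 T0 | a | c
  A -> T0 A | T0 T1 | T2 T2
  T0 -> a
  T1 -> d
  T2 -> c

Fill CYK table bottom-up:
  [0..0]={S,T0}  "a"  orig:{S}
  [1..1]={T1}  "d"  orig:{}
  [2..2]={S,T0}  "a"  orig:{S}
  [3..3]={S,T2}  "c"  orig:{S}
  [4..4]={S,T2}  "c"  orig:{S}
  [0..1]={A}  "ad"
  [1..2]={S}  "da"
  [2..3]=∅  "ac"
  [3..4]={A}  "cc"
  [0..2]=∅  "ada"
  [1..3]=∅  "dac"
  [2..4]={A,S}  "acc"
  [0..3]=∅  "adac"
  [1..4]=∅  "dacc"
  [0..4]=∅  "adacc"

S ∉ T[0,4] ⇒ NO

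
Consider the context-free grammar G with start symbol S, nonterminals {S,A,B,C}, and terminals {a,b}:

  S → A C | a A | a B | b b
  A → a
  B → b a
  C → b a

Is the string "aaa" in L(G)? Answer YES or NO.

CNF form of G:
  S -> A C | T0 T0 | T1 A | T1 B
  A -> a
  B -> T0 T1
  C -> T0 T1
  T0 -> b
  T1 -> a

CYK table (by increasing span):
  [0..0]={A,T1}  "a"  orig:{A}
  [1..1]={A,T1}  "a"  orig:{A}
  [2..2]={A,T1}  "a"  orig:{A}
  [0..1]={S}  "aa"
  [1..2]={S}  "aa"
  [0..2]=∅  "aaa"

S ∉ T[0,2] ⇒ NO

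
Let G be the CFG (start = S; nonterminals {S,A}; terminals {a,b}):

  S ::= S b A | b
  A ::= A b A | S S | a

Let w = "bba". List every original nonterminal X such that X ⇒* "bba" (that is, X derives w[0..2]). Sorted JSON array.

CNF form of G:
  S -> S X2 | b
  A -> A X1 | S S | a
  T0 -> b
  X1 -> T0 A
  X2 -> T0 A

CYK fill (cells [i..j] with 0 ≤ i ≤ j ≤ 2 only):
  T[0,0] 'b' = {S,T0}  orig:{S}
  T[1,1] 'b' = {S,T0}  orig:{S}
  T[2,2] 'a' = {A}
  T[0,1] 'bb' = {A}
  T[1,2] 'ba' = {X1,X2}  orig:{}
  T[0,2] 'bba' = {S}

Original NTs in T[0,2] deriving "bba": ["S"]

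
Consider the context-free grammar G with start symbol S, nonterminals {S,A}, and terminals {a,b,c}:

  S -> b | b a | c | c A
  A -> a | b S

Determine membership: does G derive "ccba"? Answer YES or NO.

CNF form of G:
  S -> T0 T1 | T2 A | b | c
  A -> T0 S | a
  T0 -> b
  T1 -> a
  T2 -> c

Fill CYK table bottom-up:
  cell(0,0) c: {S,T2}  orig:{S}
  cell(1,1) c: {S,T2}  orig:{S}
  cell(2,2) b: {S,T0}  orig:{S}
  cell(3,3) a: {A,T1}  orig:{A}
  cell(0,1) cc: ∅
  cell(1,2) cb: ∅
  cell(2,3) ba: {S}
  cell(0,2) ccb: ∅
  cell(1,3) cba: ∅
  cell(0,3) ccba: ∅

S ∉ T[0,3] ⇒ NO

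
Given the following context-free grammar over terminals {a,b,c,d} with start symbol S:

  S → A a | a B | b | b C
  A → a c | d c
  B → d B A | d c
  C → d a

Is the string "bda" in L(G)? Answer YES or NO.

Convert to CNF:
  S -> A T0 | T0 B | T3 C | b
  A -> T0 T1 | T2 T1
  B -> T2 T1 | T2 X4
  C -> T2 T0
  T0 -> a
  T1 -> c
  T2 -> d
  T3 -> b
  X4 -> B A

CYK fill:
  T[0,0] 'b' = {S,T3}  orig:{S}
  T[1,1] 'd' = {T2}  orig:{}
  T[2,2] 'a' = {T0}  orig:{}
  T[0,1] 'bd' = ∅
  T[1,2] 'da' = {C}
  T[0,2] 'bda' = {S}

S ∈ T[0,2] ⇒ YES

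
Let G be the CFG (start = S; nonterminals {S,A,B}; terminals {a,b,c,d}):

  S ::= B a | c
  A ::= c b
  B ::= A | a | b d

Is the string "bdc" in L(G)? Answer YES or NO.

CNF form of G:
  S -> B T3 | c
  A -> T0 T1
  B -> T0 T1 | T1 T2 | a
  T0 -> c
  T1 -> b
  T2 -> d
  T3 -> a

CYK table (by increasing span):
  cell(0,0) b: {T1}  orig:{}
  cell(1,1) d: {T2}  orig:{}
  cell(2,2) c: {S,T0}  orig:{S}
  cell(0,1) bd: {B}
  cell(1,2) dc: ∅
  cell(0,2) bdc: ∅

S ∉ T[0,2] ⇒ NO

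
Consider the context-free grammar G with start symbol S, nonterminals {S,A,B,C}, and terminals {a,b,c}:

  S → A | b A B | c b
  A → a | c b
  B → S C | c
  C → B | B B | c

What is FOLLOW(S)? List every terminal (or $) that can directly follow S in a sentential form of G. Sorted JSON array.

FIRST sets, iterate to fixpoint:
iter 1:
  A via A→a: +{a}
  A via A→c b: +{c}
  B via B→c: +{c}
  C via C→B: +{c}
  S via S→A: +{a,c}
  S via S→b A B: +{b}
  FIRST[S]={a,b,c}  FIRST[A]={a,c}  FIRST[B]={c}  FIRST[C]={c}
iter 2:
  B via B→S C: +{a,b}
  C via C→B: +{a,b}
  FIRST[S]={a,b,c}  FIRST[A]={a,c}  FIRST[B]={a,b,c}  FIRST[C]={a,b,c}
iter 3: (stable)
  FIRST[S]={a,b,c}  FIRST[A]={a,c}  FIRST[B]={a,b,c}  FIRST[C]={a,b,c}

FOLLOW sets:
FOLLOW(S) := {$}
iter 1:
  B→S C: FOLLOW(S) ⊇ FIRST(C) = {a,b,c}; new: +{a,b,c}
  C→B B: FOLLOW(B) ⊇ FIRST(B) = {a,b,c}; new: +{a,b,c}
  S→A: FOLLOW(A) ⊇ FOLLOW(S) ⊇ {$,a,b,c}; new: +{$,a,b,c}
  S→b A B: FOLLOW(B) ⊇ FOLLOW(S) ⊇ {$,a,b,c}; new: +{$}
  FOLLOW(S)={$,a,b,c}  FOLLOW(A)={$,a,b,c}  FOLLOW(B)={$,a,b,c}  FOLLOW(C)={}
iter 2:
  B→S C: FOLLOW(C) ⊇ FOLLOW(B) ⊇ {$,a,b,c}; new: +{$,a,b,c}
  FOLLOW(S)={$,a,b,c}  FOLLOW(A)={$,a,b,c}  FOLLOW(B)={$,a,b,c}  FOLLOW(C)={$,a,b,c}
iter 3: (no change)
  FOLLOW(S)={$,a,b,c}  FOLLOW(A)={$,a,b,c}  FOLLOW(B)={$,a,b,c}  FOLLOW(C)={$,a,b,c}

FOLLOW(S) = ["$", "a", "b", "c"]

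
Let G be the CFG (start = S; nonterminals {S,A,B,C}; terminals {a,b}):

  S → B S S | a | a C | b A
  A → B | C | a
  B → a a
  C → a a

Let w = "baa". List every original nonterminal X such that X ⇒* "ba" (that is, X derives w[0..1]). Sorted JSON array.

Convert to CNF:
  S -> B X2 | T0 C | T1 A | a
  A -> T0 T0 | a
  B -> T0 T0
  C -> T0 T0
  T0 -> a
  T1 -> b
  X2 -> S S

CYK table (by increasing span) (cells [i..j] with 0 ≤ i ≤ j ≤ 1 only):
  T[0,0] 'b' = {T1}  orig:{}
  T[1,1] 'a' = {A,S,T0}  orig:{A,S}
  T[0,1] 'ba' = {S}

Original NTs in T[0,1] deriving "ba": ["S"]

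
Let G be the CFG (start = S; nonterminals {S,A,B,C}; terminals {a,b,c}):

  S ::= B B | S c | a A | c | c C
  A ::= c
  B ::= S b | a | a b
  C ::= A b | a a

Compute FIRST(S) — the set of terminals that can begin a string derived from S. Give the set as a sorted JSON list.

FIRST sets, iterate to fixpoint:
iter 1:
  A via A→c: +{c}
  B via B→a: +{a}
  C via C→A b: +{c}
  C via C→a a: +{a}
  S via S→B B: +{a}
  S via S→c: +{c}
  FIRST(S)={a,c}  FIRST(A)={c}  FIRST(B)={a}  FIRST(C)={a,c}
iter 2:
  B via B→S b: +{c}
  FIRST(S)={a,c}  FIRST(A)={c}  FIRST(B)={a,c}  FIRST(C)={a,c}
iter 3: (stable)
  FIRST(S)={a,c}  FIRST(A)={c}  FIRST(B)={a,c}  FIRST(C)={a,c}

FIRST(S) = ["a", "c"]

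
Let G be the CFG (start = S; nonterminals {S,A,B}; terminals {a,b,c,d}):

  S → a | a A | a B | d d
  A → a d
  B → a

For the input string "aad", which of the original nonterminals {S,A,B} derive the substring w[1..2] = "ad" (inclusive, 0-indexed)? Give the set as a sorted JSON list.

CNF form of G:
  S -> T0 A | T0 B | T1 T1 | a
  A -> T0 T1
  B -> a
  T0 -> a
  T1 -> d

CYK table (by increasing span) — only the sub-triangle for w[1..2]:
  [1..1]={B,S,T0}  "a"  orig:{B,S}
  [2..2]={T1}  "d"  orig:{}
  [1..2]={A}  "ad"

Original NTs in T[1,2] deriving "ad": ["A"]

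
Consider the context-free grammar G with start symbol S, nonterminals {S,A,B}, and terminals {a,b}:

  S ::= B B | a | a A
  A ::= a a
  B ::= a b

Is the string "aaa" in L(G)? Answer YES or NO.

Convert to CNF:
  S -> B B | T0 A | a
  A -> T0 T0
  B -> T0 T1
  T0 -> a
  T1 -> b

Fill CYK table bottom-up:
  T[0,0] 'a' = {S,T0}  orig:{S}
  T[1,1] 'a' = {S,T0}  orig:{S}
  T[2,2] 'a' = {S,T0}  orig:{S}
  T[0,1] 'aa' = {A}
  T[1,2] 'aa' = {A}
  T[0,2] 'aaa' = {S}

S ∈ T[0,2] ⇒ YES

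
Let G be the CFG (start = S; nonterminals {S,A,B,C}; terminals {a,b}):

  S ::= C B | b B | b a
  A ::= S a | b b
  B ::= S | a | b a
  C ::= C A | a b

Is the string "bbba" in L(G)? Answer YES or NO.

Convert to CNF:
  S -> C B | T1 B | T1 T0
  A -> S T0 | T1 T1
  B -> C B | T1 B | T1 T0 | a
  C -> C A | T0 T1
  T0 -> a
  T1 -> b

Fill CYK table bottom-up:
  T[0,0] 'b' = {T1}  orig:{}
  T[1,1] 'b' = {T1}  orig:{}
  T[2,2] 'b' = {T1}  orig:{}
  T[3,3] 'a' = {B,T0}  orig:{B}
  T[0,1] 'bb' = {A}
  T[1,2] 'bb' = {A}
  T[2,3] 'ba' = {B,S}
  T[0,2] 'bbb' = ∅
  T[1,3] 'bba' = {B,S}
  T[0,3] 'bbba' = {B,S}

S ∈ T[0,3] ⇒ YES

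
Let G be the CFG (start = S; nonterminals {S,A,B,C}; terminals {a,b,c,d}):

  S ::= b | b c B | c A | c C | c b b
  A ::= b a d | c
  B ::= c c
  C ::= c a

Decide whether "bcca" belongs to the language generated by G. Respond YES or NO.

Convert to CNF:
  S -> T0 X5 | T3 A | T3 C | T3 X6 | b
  A -> T0 X4 | c
  B -> T3 T3
  C -> T3 T1
  T0 -> b
  T1 -> a
  T2 -> d
  T3 -> c
  X4 -> T1 T2
  X5 -> T3 B
  X6 -> T0 T0

CYK fill:
  T[0,0] 'b' = {S,T0}  orig:{S}
  T[1,1] 'c' = {A,T3}  orig:{A}
  T[2,2] 'c' = {A,T3}  orig:{A}
  T[3,3] 'a' = {T1}  orig:{}
  T[0,1] 'bc' = ∅
  T[1,2] 'cc' = {B,S}
  T[2,3] 'ca' = {C}
  T[0,2] 'bcc' = ∅
  T[1,3] 'cca' = {S}
  T[0,3] 'bcca' = ∅

S ∉ T[0,3] ⇒ NO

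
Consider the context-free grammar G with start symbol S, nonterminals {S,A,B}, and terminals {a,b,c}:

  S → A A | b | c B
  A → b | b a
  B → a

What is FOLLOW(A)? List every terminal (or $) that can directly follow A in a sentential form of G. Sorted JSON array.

FIRST iteration:
iter 1:
  A via A→b: +{b}
  B via B→a: +{a}
  S via S→A A: +{b}
  S via S→c B: +{c}
  FIRST[S]={b,c}  FIRST[A]={b}  FIRST[B]={a}
iter 2: done
  FIRST[S]={b,c}  FIRST[A]={b}  FIRST[B]={a}

FOLLOW iteration:
FOLLOW(S) := {$}
iter 1:
  S→A A: FOLLOW(A) ⊇ FIRST(A) = {b}; new: +{b}
  S→A A: FOLLOW(A) ⊇ FOLLOW(S) ⊇ {$}; new: +{$}
  S→c B: FOLLOW(B) ⊇ FOLLOW(S) ⊇ {$}; new: +{$}
  S: {$}  A: {$,b}  B: {$}
iter 2: — fixpoint
  S: {$}  A: {$,b}  B: {$}

FOLLOW(A) = ["$", "b"]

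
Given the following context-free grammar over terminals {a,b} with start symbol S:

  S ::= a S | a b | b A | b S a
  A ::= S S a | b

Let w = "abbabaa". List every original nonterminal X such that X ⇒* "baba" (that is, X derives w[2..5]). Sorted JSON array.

CNF form of G:
  S -> T0 S | T0 T1 | T1 A | T1 X3
  A -> S X2 | b
  T0 -> a
  T1 -> b
  X2 -> S T0
  X3 -> S T0

CYK fill (cells [i..j] with 2 ≤ i ≤ j ≤ 5 only):
  cell(2,2) b: {A,T1}  orig:{A}
  cell(3,3) a: {T0}  orig:{}
  cell(4,4) b: {A,T1}  orig:{A}
  cell(5,5) a: {T0}  orig:{}
  cell(2,3) ba: ∅
  cell(3,4) ab: {S}
  cell(4,5) ba: ∅
  cell(2,4) bab: ∅
  cell(3,5) aba: {X2,X3}  orig:{}
  cell(2,5) baba: {S}

Original NTs in T[2,5] deriving "baba": ["S"]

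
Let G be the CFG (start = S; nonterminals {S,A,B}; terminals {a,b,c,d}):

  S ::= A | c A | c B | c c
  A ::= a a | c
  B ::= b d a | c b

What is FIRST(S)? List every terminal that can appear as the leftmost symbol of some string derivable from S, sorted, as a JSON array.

FIRST iteration:
pass 1:
  A via A→a a: +{a}
  A via A→c: +{c}
  B via B→b d a: +{b}
  B via B→c b: +{c}
  S via S→A: +{a,c}
  S: {a,c}  A: {a,c}  B: {b,c}
pass 2: (no change)
  S: {a,c}  A: {a,c}  B: {b,c}

FIRST(S) = ["a", "c"]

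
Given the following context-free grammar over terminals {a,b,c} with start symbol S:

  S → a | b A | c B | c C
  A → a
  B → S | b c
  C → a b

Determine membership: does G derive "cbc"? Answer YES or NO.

Convert to CNF:
  S -> T0 A | T1 B | T1 C | a
  A -> a
  B -> T0 A | T0 T1 | T1 B | T1 C | a
  C -> T2 T0
  T0 -> b
  T1 -> c
  T2 -> a

Fill CYK table bottom-up:
  [0..0]={T1}  "c"  orig:{}
  [1..1]={T0}  "b"  orig:{}
  [2..2]={T1}  "c"  orig:{}
  [0..1]=∅  "cb"
  [1..2]={B}  "bc"
  [0..2]={B,S}  "cbc"

S ∈ T[0,2] ⇒ YES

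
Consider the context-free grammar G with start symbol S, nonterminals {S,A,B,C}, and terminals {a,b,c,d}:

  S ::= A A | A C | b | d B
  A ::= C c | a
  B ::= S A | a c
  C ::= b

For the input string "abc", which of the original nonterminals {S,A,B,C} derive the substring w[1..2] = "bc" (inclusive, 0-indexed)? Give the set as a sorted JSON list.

Convert to CNF:
  S -> A A | A C | T2 B | b
  A -> C T0 | a
  B -> S A | T1 T0
  C -> b
  T0 -> c
  T1 -> a
  T2 -> d

CYK table (by increasing span) (cells [i..j] with 1 ≤ i ≤ j ≤ 2 only):
  T[1,1] 'b' = {C,S}
  T[2,2] 'c' = {T0}  orig:{}
  T[1,2] 'bc' = {A}

Original NTs in T[1,2] deriving "bc": ["A"]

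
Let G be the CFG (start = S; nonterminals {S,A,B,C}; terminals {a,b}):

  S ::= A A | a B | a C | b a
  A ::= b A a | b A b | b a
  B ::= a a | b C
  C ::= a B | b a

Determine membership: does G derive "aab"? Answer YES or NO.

CNF form of G:
  S -> A A | T0 T1 | T1 B | T1 C
  A -> T0 T1 | T0 X2 | T0 X3
  B -> T0 C | T1 T1
  C -> T0 T1 | T1 B
  T0 -> b
  T1 -> a
  X2 -> A T1
  X3 -> A T0

CYK table (by increasing span):
  [0..0]={T1}  "a"  orig:{}
  [1..1]={T1}  "a"  orig:{}
  [2..2]={T0}  "b"  orig:{}
  [0..1]={B}  "aa"
  [1..2]=∅  "ab"
  [0..2]=∅  "aab"

S ∉ T[0,2] ⇒ NO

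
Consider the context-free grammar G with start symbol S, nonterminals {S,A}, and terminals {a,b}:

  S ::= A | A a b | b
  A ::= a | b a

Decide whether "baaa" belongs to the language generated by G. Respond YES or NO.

Convert to CNF:
  S -> A X2 | T0 T1 | a | b
  A -> T0 T1 | a
  T0 -> b
  T1 -> a
  X2 -> T1 T0

CYK fill:
  [0..0]={S,T0}  "b"  orig:{S}
  [1..1]={A,S,T1}  "a"  orig:{A,S}
  [2..2]={A,S,T1}  "a"  orig:{A,S}
  [3..3]={A,S,T1}  "a"  orig:{A,S}
  [0..1]={A,S}  "ba"
  [1..2]=∅  "aa"
  [2..3]=∅  "aa"
  [0..2]=∅  "baa"
  [1..3]=∅  "aaa"
  [0..3]=∅  "baaa"

S ∉ T[0,3] ⇒ NO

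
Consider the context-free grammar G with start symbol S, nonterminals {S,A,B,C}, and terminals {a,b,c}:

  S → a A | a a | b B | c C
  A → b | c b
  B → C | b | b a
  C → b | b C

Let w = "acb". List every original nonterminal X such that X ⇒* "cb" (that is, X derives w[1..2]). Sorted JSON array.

CNF form of G:
  S -> T0 C | T1 B | T2 A | T2 T2
  A -> T0 T1 | b
  B -> T1 C | T1 T2 | b
  C -> T1 C | b
  T0 -> c
  T1 -> b
  T2 -> a

Fill CYK table bottom-up (cells [i..j] with 1 ≤ i ≤ j ≤ 2 only):
  T[1,1] 'c' = {T0}  orig:{}
  T[2,2] 'b' = {A,B,C,T1}  orig:{A,B,C}
  T[1,2] 'cb' = {A,S}

Original NTs in T[1,2] deriving "cb": ["A", "S"]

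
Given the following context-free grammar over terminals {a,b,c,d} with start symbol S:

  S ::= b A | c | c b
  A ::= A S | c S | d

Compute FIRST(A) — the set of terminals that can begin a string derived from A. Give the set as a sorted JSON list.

Compute FIRST by fixpoint:
[1]
  A via A→c S: +{c}
  A via A→d: +{d}
  S via S→b A: +{b}
  S via S→c: +{c}
  FIRST[S]={b,c}  FIRST[A]={c,d}
[2] — fixpoint
  FIRST[S]={b,c}  FIRST[A]={c,d}

FIRST(A) = ["c", "d"]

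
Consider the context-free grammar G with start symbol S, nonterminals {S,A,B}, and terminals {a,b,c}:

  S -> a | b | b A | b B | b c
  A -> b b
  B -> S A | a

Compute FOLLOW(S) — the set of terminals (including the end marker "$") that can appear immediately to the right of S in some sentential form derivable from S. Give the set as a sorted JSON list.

FIRST iteration:
round 1:
  A via A→b b: +{b}
  B via B→a: +{a}
  S via S→a: +{a}
  S via S→b: +{b}
  FIRST[S]={a,b}  FIRST[A]={b}  FIRST[B]={a}
round 2:
  B via B→S A: +{b}
  FIRST[S]={a,b}  FIRST[A]={b}  FIRST[B]={a,b}
round 3: — fixpoint
  FIRST[S]={a,b}  FIRST[A]={b}  FIRST[B]={a,b}

FOLLOW sets:
seed FOLLOW(S) with $
iter 1:
  B→S A: FOLLOW(S) ⊇ FIRST(A) = {b}; new: +{b}
  S→b A: FOLLOW(A) ⊇ FOLLOW(S) ⊇ {$,b}; new: +{$,b}
  S→b B: FOLLOW(B) ⊇ FOLLOW(S) ⊇ {$,b}; new: +{$,b}
  FOLLOW(S)={$,b}  FOLLOW(A)={$,b}  FOLLOW(B)={$,b}
iter 2: (stable)
  FOLLOW(S)={$,b}  FOLLOW(A)={$,b}  FOLLOW(B)={$,b}

FOLLOW(S) = ["$", "b"]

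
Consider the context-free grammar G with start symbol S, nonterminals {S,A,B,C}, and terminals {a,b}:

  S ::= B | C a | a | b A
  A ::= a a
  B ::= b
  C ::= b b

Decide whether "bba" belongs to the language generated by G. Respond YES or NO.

CNF form of G:
  S -> C T0 | T1 A | a | b
  A -> T0 T0
  B -> b
  C -> T1 T1
  T0 -> a
  T1 -> b

CYK fill:
  cell(0,0) b: {B,S,T1}  orig:{B,S}
  cell(1,1) b: {B,S,T1}  orig:{B,S}
  cell(2,2) a: {S,T0}  orig:{S}
  cell(0,1) bb: {C}
  cell(1,2) ba: ∅
  cell(0,2) bba: {S}

S ∈ T[0,2] ⇒ YES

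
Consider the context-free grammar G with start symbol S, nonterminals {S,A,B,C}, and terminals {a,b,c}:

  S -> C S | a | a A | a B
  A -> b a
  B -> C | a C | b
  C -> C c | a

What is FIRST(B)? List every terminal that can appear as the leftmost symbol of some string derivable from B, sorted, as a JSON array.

FIRST iteration:
iter 1:
  A via A→b a: +{b}
  B via B→a C: +{a}
  B via B→b: +{b}
  C via C→a: +{a}
  S via S→C S: +{a}
  S: {a}  A: {b}  B: {a,b}  C: {a}
iter 2: done
  S: {a}  A: {b}  B: {a,b}  C: {a}

FIRST(B) = ["a", "b"]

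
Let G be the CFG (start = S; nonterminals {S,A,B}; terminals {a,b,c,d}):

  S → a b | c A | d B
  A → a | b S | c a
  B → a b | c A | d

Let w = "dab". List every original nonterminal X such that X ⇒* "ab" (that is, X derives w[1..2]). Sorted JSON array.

Convert to CNF:
  S -> T1 A | T2 T0 | T3 B
  A -> T0 S | T1 T2 | a
  B -> T1 A | T2 T0 | d
  T0 -> b
  T1 -> c
  T2 -> a
  T3 -> d

CYK table (by increasing span), restricted to cells inside w[1..2]:
  T[1,1] 'a' = {A,T2}  orig:{A}
  T[2,2] 'b' = {T0}  orig:{}
  T[1,2] 'ab' = {B,S}

Original NTs in T[1,2] deriving "ab": ["B", "S"]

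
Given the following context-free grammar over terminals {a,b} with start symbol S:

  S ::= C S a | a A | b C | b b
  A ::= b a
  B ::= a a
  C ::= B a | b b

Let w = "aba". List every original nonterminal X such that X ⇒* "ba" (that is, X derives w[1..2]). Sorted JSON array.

CNF form of G:
  S -> C X2 | T0 C | T0 T0 | T1 A
  A -> T0 T1
  B -> T1 T1
  C -> B T1 | T0 T0
  T0 -> b
  T1 -> a
  X2 -> S T1

CYK table (by increasing span), restricted to cells inside w[1..2]:
  [1..1]={T0}  "b"  orig:{}
  [2..2]={T1}  "a"  orig:{}
  [1..2]={A}  "ba"

Original NTs in T[1,2] deriving "ba": ["A"]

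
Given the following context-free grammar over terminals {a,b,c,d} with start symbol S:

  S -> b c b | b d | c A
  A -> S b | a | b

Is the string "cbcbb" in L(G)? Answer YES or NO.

Convert to CNF:
  S -> T0 T2 | T0 X3 | T1 A
  A -> S T0 | a | b
  T0 -> b
  T1 -> c
  T2 -> d
  X3 -> T1 T0

Fill CYK table bottom-up:
  T[0,0] 'c' = {T1}  orig:{}
  T[1,1] 'b' = {A,T0}  orig:{A}
  T[2,2] 'c' = {T1}  orig:{}
  T[3,3] 'b' = {A,T0}  orig:{A}
  T[4,4] 'b' = {A,T0}  orig:{A}
  T[0,1] 'cb' = {S,X3}  orig:{S}
  T[1,2] 'bc' = ∅
  T[2,3] 'cb' = {S,X3}  orig:{S}
  T[3,4] 'bb' = ∅
  T[0,2] 'cbc' = ∅
  T[1,3] 'bcb' = {S}
  T[2,4] 'cbb' = {A}
  T[0,3] 'cbcb' = ∅
  T[1,4] 'bcbb' = {A}
  T[0,4] 'cbcbb' = {S}

S ∈ T[0,4] ⇒ YES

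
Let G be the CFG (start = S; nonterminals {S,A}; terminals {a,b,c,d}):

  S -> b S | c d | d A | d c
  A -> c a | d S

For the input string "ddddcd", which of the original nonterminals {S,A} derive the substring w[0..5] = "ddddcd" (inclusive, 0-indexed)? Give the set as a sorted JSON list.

CNF form of G:
  S -> T0 T2 | T2 A | T2 T0 | T3 S
  A -> T0 T1 | T2 S
  T0 -> c
  T1 -> a
  T2 -> d
  T3 -> b

CYK table (by increasing span), restricted to cells inside w[0..5]:
  T[0,0] 'd' = {T2}  orig:{}
  T[1,1] 'd' = {T2}  orig:{}
  T[2,2] 'd' = {T2}  orig:{}
  T[3,3] 'd' = {T2}  orig:{}
  T[4,4] 'c' = {T0}  orig:{}
  T[5,5] 'd' = {T2}  orig:{}
  T[0,1] 'dd' = ∅
  T[1,2] 'dd' = ∅
  T[2,3] 'dd' = ∅
  T[3,4] 'dc' = {S}
  T[4,5] 'cd' = {S}
  T[0,2] 'ddd' = ∅
  T[1,3] 'ddd' = ∅
  T[2,4] 'ddc' = {A}
  T[3,5] 'dcd' = {A}
  T[0,3] 'dddd' = ∅
  T[1,4] 'dddc' = {S}
  T[2,5] 'ddcd' = {S}
  T[0,4] 'ddddc' = {A}
  T[1,5] 'dddcd' = {A}
  T[0,5] 'ddddcd' = {S}

Original NTs in T[0,5] deriving "ddddcd": ["S"]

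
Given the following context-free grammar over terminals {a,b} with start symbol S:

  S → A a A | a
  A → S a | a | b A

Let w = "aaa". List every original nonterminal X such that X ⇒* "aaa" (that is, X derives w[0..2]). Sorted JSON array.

CNF form of G:
  S -> A X2 | a
  A -> S T0 | T1 A | a
  T0 -> a
  T1 -> b
  X2 -> T0 A

CYK fill, restricted to cells inside w[0..2]:
  [0..0]={A,S,T0}  "a"  orig:{A,S}
  [1..1]={A,S,T0}  "a"  orig:{A,S}
  [2..2]={A,S,T0}  "a"  orig:{A,S}
  [0..1]={A,X2}  "aa"  orig:{A}
  [1..2]={A,X2}  "aa"  orig:{A}
  [0..2]={S,X2}  "aaa"  orig:{S}

Original NTs in T[0,2] deriving "aaa": ["S"]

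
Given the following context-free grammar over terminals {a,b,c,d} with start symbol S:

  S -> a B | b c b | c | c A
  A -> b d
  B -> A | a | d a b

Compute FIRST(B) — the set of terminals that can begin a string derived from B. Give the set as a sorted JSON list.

Compute FIRST by fixpoint:
iter 1:
  A via A→b d: +{b}
  B via B→A: +{b}
  B via B→a: +{a}
  B via B→d a b: +{d}
  S via S→a B: +{a}
  S via S→b c b: +{b}
  S via S→c: +{c}
  FIRST[S]={a,b,c}  FIRST[A]={b}  FIRST[B]={a,b,d}
iter 2: — fixpoint
  FIRST[S]={a,b,c}  FIRST[A]={b}  FIRST[B]={a,b,d}

FIRST(B) = ["a", "b", "d"]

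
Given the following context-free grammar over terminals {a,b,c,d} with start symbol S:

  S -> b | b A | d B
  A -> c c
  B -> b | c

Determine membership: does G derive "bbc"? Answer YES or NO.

Convert to CNF:
  S -> T1 A | T2 B | b
  A -> T0 T0
  B -> b | c
  T0 -> c
  T1 -> b
  T2 -> d

CYK fill:
  cell(0,0) b: {B,S,T1}  orig:{B,S}
  cell(1,1) b: {B,S,T1}  orig:{B,S}
  cell(2,2) c: {B,T0}  orig:{B}
  cell(0,1) bb: ∅
  cell(1,2) bc: ∅
  cell(0,2) bbc: ∅

S ∉ T[0,2] ⇒ NO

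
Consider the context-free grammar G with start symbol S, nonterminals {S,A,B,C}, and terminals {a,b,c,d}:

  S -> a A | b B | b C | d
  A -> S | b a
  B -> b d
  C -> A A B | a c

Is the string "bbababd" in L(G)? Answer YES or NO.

CNF form of G:
  S -> T0 A | T1 B | T1 C | d
  A -> T0 A | T1 B | T1 C | T1 T0 | d
  B -> T1 T2
  C -> A X4 | T0 T3
  T0 -> a
  T1 -> b
  T2 -> d
  T3 -> c
  X4 -> A B

Fill CYK table bottom-up:
  [0..0]={T1}  "b"  orig:{}
  [1..1]={T1}  "b"  orig:{}
  [2..2]={T0}  "a"  orig:{}
  [3..3]={T1}  "b"  orig:{}
  [4..4]={T0}  "a"  orig:{}
  [5..5]={T1}  "b"  orig:{}
  [6..6]={A,S,T2}  "d"  orig:{A,S}
  [0..1]=∅  "bb"
  [1..2]={A}  "ba"
  [2..3]=∅  "ab"
  [3..4]={A}  "ba"
  [4..5]=∅  "ab"
  [5..6]={B}  "bd"
  [0..2]=∅  "bba"
  [1..3]=∅  "bab"
  [2..4]={A,S}  "aba"
  [3..5]=∅  "bab"
  [4..6]=∅  "abd"
  [0..3]=∅  "bbab"
  [1..4]=∅  "baba"
  [2..5]=∅  "abab"
  [3..6]={X4}  "babd"  orig:{}
  [0..4]=∅  "bbaba"
  [1..5]=∅  "babab"
  [2..6]={X4}  "ababd"  orig:{}
  [0..5]=∅  "bbabab"
  [1..6]={C}  "bababd"
  [0..6]={A,S}  "bbababd"

S ∈ T[0,6] ⇒ YES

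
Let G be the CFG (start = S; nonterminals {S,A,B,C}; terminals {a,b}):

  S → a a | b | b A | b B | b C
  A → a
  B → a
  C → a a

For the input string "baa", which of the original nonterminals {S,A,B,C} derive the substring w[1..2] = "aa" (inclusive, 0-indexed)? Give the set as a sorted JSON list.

Convert to CNF:
  S -> T0 T0 | T1 A | T1 B | T1 C | b
  A -> a
  B -> a
  C -> T0 T0
  T0 -> a
  T1 -> b

CYK table (by increasing span), restricted to cells inside w[1..2]:
  cell(1,1) a: {A,B,T0}  orig:{A,B}
  cell(2,2) a: {A,B,T0}  orig:{A,B}
  cell(1,2) aa: {C,S}

Original NTs in T[1,2] deriving "aa": ["C", "S"]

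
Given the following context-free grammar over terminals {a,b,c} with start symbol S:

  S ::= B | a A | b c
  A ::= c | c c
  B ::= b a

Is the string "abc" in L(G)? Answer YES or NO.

CNF form of G:
  S -> T1 T0 | T1 T2 | T2 A
  A -> T0 T0 | c
  B -> T1 T2
  T0 -> c
  T1 -> b
  T2 -> a

CYK fill:
  [0..0]={T2}  "a"  orig:{}
  [1..1]={T1}  "b"  orig:{}
  [2..2]={A,T0}  "c"  orig:{A}
  [0..1]=∅  "ab"
  [1..2]={S}  "bc"
  [0..2]=∅  "abc"

S ∉ T[0,2] ⇒ NO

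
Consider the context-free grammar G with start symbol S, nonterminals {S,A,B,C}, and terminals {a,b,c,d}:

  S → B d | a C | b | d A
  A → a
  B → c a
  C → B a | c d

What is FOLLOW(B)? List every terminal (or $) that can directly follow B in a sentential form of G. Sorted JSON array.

FIRST iteration:
iter 1:
  A via A→a: +{a}
  B via B→c a: +{c}
  C via C→B a: +{c}
  S via S→B d: +{c}
  S via S→a C: +{a}
  S via S→b: +{b}
  S via S→d A: +{d}
  S: {a,b,c,d}  A: {a}  B: {c}  C: {c}
iter 2: (stable)
  S: {a,b,c,d}  A: {a}  B: {c}  C: {c}

FOLLOW iteration:
FOLLOW(S) := {$}
round 1:
  C→B a: FOLLOW(B) ⊇ FIRST(a) = {a}; new: +{a}
  S→B d: FOLLOW(B) ⊇ FIRST(d) = {d}; new: +{d}
  S→a C: FOLLOW(C) ⊇ FOLLOW(S) ⊇ {$}; new: +{$}
  S→d A: FOLLOW(A) ⊇ FOLLOW(S) ⊇ {$}; new: +{$}
  FOLLOW(S)={$}  FOLLOW(A)={$}  FOLLOW(B)={a,d}  FOLLOW(C)={$}
round 2: — fixpoint
  FOLLOW(S)={$}  FOLLOW(A)={$}  FOLLOW(B)={a,d}  FOLLOW(C)={$}

FOLLOW(B) = ["a", "d"]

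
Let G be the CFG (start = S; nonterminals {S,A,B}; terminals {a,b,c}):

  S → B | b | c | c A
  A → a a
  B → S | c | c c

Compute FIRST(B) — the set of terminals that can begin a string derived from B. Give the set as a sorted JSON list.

FIRST sets, iterate to fixpoint:
iter 1:
  A via A→a a: +{a}
  B via B→c: +{c}
  S via S→B: +{c}
  S via S→b: +{b}
  FIRST(S)={b,c}  FIRST(A)={a}  FIRST(B)={c}
iter 2:
  B via B→S: +{b}
  FIRST(S)={b,c}  FIRST(A)={a}  FIRST(B)={b,c}
iter 3: (stable)
  FIRST(S)={b,c}  FIRST(A)={a}  FIRST(B)={b,c}

FIRST(B) = ["b", "c"]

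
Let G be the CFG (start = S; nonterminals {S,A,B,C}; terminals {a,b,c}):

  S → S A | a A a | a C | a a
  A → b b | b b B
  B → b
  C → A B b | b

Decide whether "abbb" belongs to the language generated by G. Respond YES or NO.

Convert to CNF:
  S -> S A | T1 C | T1 T1 | T1 X4
  A -> T0 T0 | T0 X2
  B -> b
  C -> A X3 | b
  T0 -> b
  T1 -> a
  X2 -> T0 B
  X3 -> B T0
  X4 -> A T1

Fill CYK table bottom-up:
  cell(0,0) a: {T1}  orig:{}
  cell(1,1) b: {B,C,T0}  orig:{B,C}
  cell(2,2) b: {B,C,T0}  orig:{B,C}
  cell(3,3) b: {B,C,T0}  orig:{B,C}
  cell(0,1) ab: {S}
  cell(1,2) bb: {A,X2,X3}  orig:{A}
  cell(2,3) bb: {A,X2,X3}  orig:{A}
  cell(0,2) abb: ∅
  cell(1,3) bbb: {A}
  cell(0,3) abbb: {S}

S ∈ T[0,3] ⇒ YES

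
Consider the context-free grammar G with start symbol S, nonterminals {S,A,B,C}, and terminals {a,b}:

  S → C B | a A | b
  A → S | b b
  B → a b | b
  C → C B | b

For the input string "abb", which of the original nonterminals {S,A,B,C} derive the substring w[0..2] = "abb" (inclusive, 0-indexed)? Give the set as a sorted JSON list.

Convert to CNF:
  S -> C B | T0 A | b
  A -> C B | T0 A | T1 T1 | b
  B -> T0 T1 | b
  C -> C B | b
  T0 -> a
  T1 -> b

Fill CYK table bottom-up (cells [i..j] with 0 ≤ i ≤ j ≤ 2 only):
  cell(0,0) a: {T0}  orig:{}
  cell(1,1) b: {A,B,C,S,T1}  orig:{A,B,C,S}
  cell(2,2) b: {A,B,C,S,T1}  orig:{A,B,C,S}
  cell(0,1) ab: {A,B,S}
  cell(1,2) bb: {A,C,S}
  cell(0,2) abb: {A,S}

Original NTs in T[0,2] deriving "abb": ["A", "S"]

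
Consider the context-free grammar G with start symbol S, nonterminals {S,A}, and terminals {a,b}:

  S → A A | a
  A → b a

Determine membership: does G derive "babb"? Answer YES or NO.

CNF form of G:
  S -> A A | a
  A -> T0 T1
  T0 -> b
  T1 -> a

Fill CYK table bottom-up:
  T[0,0] 'b' = {T0}  orig:{}
  T[1,1] 'a' = {S,T1}  orig:{S}
  T[2,2] 'b' = {T0}  orig:{}
  T[3,3] 'b' = {T0}  orig:{}
  T[0,1] 'ba' = {A}
  T[1,2] 'ab' = ∅
  T[2,3] 'bb' = ∅
  T[0,2] 'bab' = ∅
  T[1,3] 'abb' = ∅
  T[0,3] 'babb' = ∅

S ∉ T[0,3] ⇒ NO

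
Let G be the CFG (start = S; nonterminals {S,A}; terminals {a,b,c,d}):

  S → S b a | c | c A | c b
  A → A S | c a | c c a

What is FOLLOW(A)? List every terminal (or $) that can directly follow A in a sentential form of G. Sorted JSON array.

FIRST iteration:
round 1:
  A via A→c a: +{c}
  S via S→c: +{c}
  S: {c}  A: {c}
round 2: — fixpoint
  S: {c}  A: {c}

FOLLOW sets:
seed FOLLOW(S) with $
round 1:
  A→A S: FOLLOW(A) ⊇ FIRST(S) = {c}; new: +{c}
  A→A S: FOLLOW(S) ⊇ FOLLOW(A) ⊇ {c}; new: +{c}
  S→S b a: FOLLOW(S) ⊇ FIRST(b) = {b}; new: +{b}
  S→c A: FOLLOW(A) ⊇ FOLLOW(S) ⊇ {$,b,c}; new: +{$,b}
  S: {$,b,c}  A: {$,b,c}
round 2: — fixpoint
  S: {$,b,c}  A: {$,b,c}

FOLLOW(A) = ["$", "b", "c"]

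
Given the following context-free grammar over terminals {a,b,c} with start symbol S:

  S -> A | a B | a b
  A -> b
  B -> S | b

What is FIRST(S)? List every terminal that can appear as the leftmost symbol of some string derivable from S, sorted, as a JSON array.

Compute FIRST by fixpoint:
pass 1:
  A via A→b: +{b}
  B via B→b: +{b}
  S via S→A: +{b}
  S via S→a B: +{a}
  FIRST(S)={a,b}  FIRST(A)={b}  FIRST(B)={b}
pass 2:
  B via B→S: +{a}
  FIRST(S)={a,b}  FIRST(A)={b}  FIRST(B)={a,b}
pass 3: (stable)
  FIRST(S)={a,b}  FIRST(A)={b}  FIRST(B)={a,b}

FIRST(S) = ["a", "b"]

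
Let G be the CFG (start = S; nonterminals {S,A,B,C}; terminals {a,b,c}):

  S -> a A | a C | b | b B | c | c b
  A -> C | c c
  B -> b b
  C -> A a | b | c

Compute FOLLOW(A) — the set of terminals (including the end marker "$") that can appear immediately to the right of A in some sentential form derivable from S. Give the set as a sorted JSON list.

FIRST iteration:
iter 1:
  A via A→c c: +{c}
  B via B→b b: +{b}
  C via C→A a: +{c}
  C via C→b: +{b}
  S via S→a A: +{a}
  S via S→b: +{b}
  S via S→c: +{c}
  FIRST[S]={a,b,c}  FIRST[A]={c}  FIRST[B]={b}  FIRST[C]={b,c}
iter 2:
  A via A→C: +{b}
  FIRST[S]={a,b,c}  FIRST[A]={b,c}  FIRST[B]={b}  FIRST[C]={b,c}
iter 3: (no change)
  FIRST[S]={a,b,c}  FIRST[A]={b,c}  FIRST[B]={b}  FIRST[C]={b,c}

Compute FOLLOW by fixpoint:
seed FOLLOW(S) with $
pass 1:
  C→A a: FOLLOW(A) ⊇ FIRST(a) = {a}; new: +{a}
  S→a A: FOLLOW(A) ⊇ FOLLOW(S) ⊇ {$}; new: +{$}
  S→a C: FOLLOW(C) ⊇ FOLLOW(S) ⊇ {$}; new: +{$}
  S→b B: FOLLOW(B) ⊇ FOLLOW(S) ⊇ {$}; new: +{$}
  S: {$}  A: {$,a}  B: {$}  C: {$}
pass 2:
  A→C: FOLLOW(C) ⊇ FOLLOW(A) ⊇ {$,a}; new: +{a}
  S: {$}  A: {$,a}  B: {$}  C: {$,a}
pass 3: (no change)
  S: {$}  A: {$,a}  B: {$}  C: {$,a}

FOLLOW(A) = ["$", "a"]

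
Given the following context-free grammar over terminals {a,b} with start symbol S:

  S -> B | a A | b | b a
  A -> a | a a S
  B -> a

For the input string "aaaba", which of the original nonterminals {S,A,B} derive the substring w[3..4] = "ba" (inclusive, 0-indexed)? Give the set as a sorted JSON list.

Convert to CNF:
  S -> T0 A | T1 T0 | a | b
  A -> T0 X2 | a
  B -> a
  T0 -> a
  T1 -> b
  X2 -> T0 S

CYK table (by increasing span) (cells [i..j] with 3 ≤ i ≤ j ≤ 4 only):
  cell(3,3) b: {S,T1}  orig:{S}
  cell(4,4) a: {A,B,S,T0}  orig:{A,B,S}
  cell(3,4) ba: {S}

Original NTs in T[3,4] deriving "ba": ["S"]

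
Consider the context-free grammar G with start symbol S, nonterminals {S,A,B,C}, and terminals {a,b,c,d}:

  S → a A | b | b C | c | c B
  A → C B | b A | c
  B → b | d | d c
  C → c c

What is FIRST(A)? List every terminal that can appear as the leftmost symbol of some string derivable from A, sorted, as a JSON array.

Compute FIRST by fixpoint:
pass 1:
  A via A→b A: +{b}
  A via A→c: +{c}
  B via B→b: +{b}
  B via B→d: +{d}
  C via C→c c: +{c}
  S via S→a A: +{a}
  S via S→b: +{b}
  S via S→c: +{c}
  FIRST[S]={a,b,c}  FIRST[A]={b,c}  FIRST[B]={b,d}  FIRST[C]={c}
pass 2: done
  FIRST[S]={a,b,c}  FIRST[A]={b,c}  FIRST[B]={b,d}  FIRST[C]={c}

FIRST(A) = ["b", "c"]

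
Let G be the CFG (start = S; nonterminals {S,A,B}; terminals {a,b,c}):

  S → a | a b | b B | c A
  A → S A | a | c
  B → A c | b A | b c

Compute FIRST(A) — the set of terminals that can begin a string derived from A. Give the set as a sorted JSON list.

FIRST sets, iterate to fixpoint:
[1]
  A via A→a: +{a}
  A via A→c: +{c}
  B via B→A c: +{a,c}
  B via B→b A: +{b}
  S via S→a: +{a}
  S via S→b B: +{b}
  S via S→c A: +{c}
  S: {a,b,c}  A: {a,c}  B: {a,b,c}
[2]
  A via A→S A: +{b}
  S: {a,b,c}  A: {a,b,c}  B: {a,b,c}
[3] — fixpoint
  S: {a,b,c}  A: {a,b,c}  B: {a,b,c}

FIRST(A) = ["a", "b", "c"]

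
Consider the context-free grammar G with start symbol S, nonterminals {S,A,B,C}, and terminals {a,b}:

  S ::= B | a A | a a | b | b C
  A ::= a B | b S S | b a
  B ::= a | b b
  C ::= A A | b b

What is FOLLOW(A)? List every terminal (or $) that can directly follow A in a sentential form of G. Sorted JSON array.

FIRST sets, iterate to fixpoint:
pass 1:
  A via A→a B: +{a}
  A via A→b S S: +{b}
  B via B→a: +{a}
  B via B→b b: +{b}
  C via C→A A: +{a,b}
  S via S→B: +{a,b}
  FIRST[S]={a,b}  FIRST[A]={a,b}  FIRST[B]={a,b}  FIRST[C]={a,b}
pass 2: (stable)
  FIRST[S]={a,b}  FIRST[A]={a,b}  FIRST[B]={a,b}  FIRST[C]={a,b}

Compute FOLLOW by fixpoint:
FOLLOW(S) := {$}
pass 1:
  A→b S S: FOLLOW(S) ⊇ FIRST(S) = {a,b}; new: +{a,b}
  C→A A: FOLLOW(A) ⊇ FIRST(A) = {a,b}; new: +{a,b}
  S→B: FOLLOW(B) ⊇ FOLLOW(S) ⊇ {$,a,b}; new: +{$,a,b}
  S→a A: FOLLOW(A) ⊇ FOLLOW(S) ⊇ {$,a,b}; new: +{$}
  S→b C: FOLLOW(C) ⊇ FOLLOW(S) ⊇ {$,a,b}; new: +{$,a,b}
  FOLLOW(S)={$,a,b}  FOLLOW(A)={$,a,b}  FOLLOW(B)={$,a,b}  FOLLOW(C)={$,a,b}
pass 2: done
  FOLLOW(S)={$,a,b}  FOLLOW(A)={$,a,b}  FOLLOW(B)={$,a,b}  FOLLOW(C)={$,a,b}

FOLLOW(A) = ["$", "a", "b"]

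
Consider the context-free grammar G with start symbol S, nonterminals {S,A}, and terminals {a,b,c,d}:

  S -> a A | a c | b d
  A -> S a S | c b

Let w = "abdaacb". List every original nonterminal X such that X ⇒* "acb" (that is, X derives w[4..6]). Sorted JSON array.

CNF form of G:
  S -> T0 A | T0 T1 | T2 T3
  A -> S X4 | T1 T2
  T0 -> a
  T1 -> c
  T2 -> b
  T3 -> d
  X4 -> T0 S

CYK fill (cells [i..j] with 4 ≤ i ≤ j ≤ 6 only):
  T[4,4] 'a' = {T0}  orig:{}
  T[5,5] 'c' = {T1}  orig:{}
  T[6,6] 'b' = {T2}  orig:{}
  T[4,5] 'ac' = {S}
  T[5,6] 'cb' = {A}
  T[4,6] 'acb' = {S}

Original NTs in T[4,6] deriving "acb": ["S"]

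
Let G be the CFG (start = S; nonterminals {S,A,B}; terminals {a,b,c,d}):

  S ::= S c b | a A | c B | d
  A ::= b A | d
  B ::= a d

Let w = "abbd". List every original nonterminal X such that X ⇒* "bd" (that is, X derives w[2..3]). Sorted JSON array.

CNF form of G:
  S -> S X4 | T1 A | T3 B | d
  A -> T0 A | d
  B -> T1 T2
  T0 -> b
  T1 -> a
  T2 -> d
  T3 -> c
  X4 -> T3 T0

CYK table (by increasing span) — only the sub-triangle for w[2..3]:
  cell(2,2) b: {T0}  orig:{}
  cell(3,3) d: {A,S,T2}  orig:{A,S}
  cell(2,3) bd: {A}

Original NTs in T[2,3] deriving "bd": ["A"]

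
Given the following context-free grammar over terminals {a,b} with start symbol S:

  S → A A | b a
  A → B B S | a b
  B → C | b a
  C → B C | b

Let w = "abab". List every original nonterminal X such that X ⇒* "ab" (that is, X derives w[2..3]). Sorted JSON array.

Convert to CNF:
  S -> A A | T1 T0
  A -> B X2 | T0 T1
  B -> B C | T1 T0 | b
  C -> B C | b
  T0 -> a
  T1 -> b
  X2 -> B S

Fill CYK table bottom-up — only the sub-triangle for w[2..3]:
  [2..2]={T0}  "a"  orig:{}
  [3..3]={B,C,T1}  "b"  orig:{B,C}
  [2..3]={A}  "ab"

Original NTs in T[2,3] deriving "ab": ["A"]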